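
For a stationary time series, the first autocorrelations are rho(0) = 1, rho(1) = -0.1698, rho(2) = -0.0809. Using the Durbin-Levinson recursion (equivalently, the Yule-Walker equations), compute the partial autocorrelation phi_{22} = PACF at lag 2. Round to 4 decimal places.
\phi_{22} = -0.1130

The PACF at lag k is phi_{kk}, the last component of the solution
to the Yule-Walker system G_k phi = r_k where
  (G_k)_{ij} = rho(|i - j|), (r_k)_i = rho(i), i,j = 1..k.
Equivalently, Durbin-Levinson gives phi_{kk} iteratively:
  phi_{11} = rho(1)
  phi_{kk} = [rho(k) - sum_{j=1..k-1} phi_{k-1,j} rho(k-j)]
            / [1 - sum_{j=1..k-1} phi_{k-1,j} rho(j)],
  phi_{k,j} = phi_{k-1,j} - phi_{kk} phi_{k-1,k-j},  j = 1..k-1.
Step k = 1:
  phi_11 = rho(1) = -0.1698.
Step k = 2:
  phi_22 = [rho(2) - phi_11 rho(1)] / [1 - phi_11 rho(1)] = [-0.0809 - (-0.1698)(-0.1698)] / [1 - (-0.1698)(-0.1698)]
         = -0.10973204 / 0.97116796 = -0.113.
Therefore phi_{22} = -0.1130.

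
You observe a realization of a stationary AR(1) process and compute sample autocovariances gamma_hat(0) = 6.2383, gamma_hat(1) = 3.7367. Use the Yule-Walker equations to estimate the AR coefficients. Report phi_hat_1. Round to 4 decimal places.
\hat\phi_{1} = 0.5990

The Yule-Walker equations for an AR(p) process read, in matrix form,
  Gamma_p phi = r_p,   with   (Gamma_p)_{ij} = gamma(|i - j|),
                       (r_p)_i = gamma(i),   i,j = 1..p.
Substitute the sample gammas (Toeplitz matrix and right-hand side of size 1):
  Gamma_p = [[6.2383]]
  r_p     = [3.7367]
With p = 1 this is the single equation gamma(0) phi_1 = gamma(1):
  phi_hat_1 = gamma(1) / gamma(0) = 3.7367 / 6.2383 = 0.5990.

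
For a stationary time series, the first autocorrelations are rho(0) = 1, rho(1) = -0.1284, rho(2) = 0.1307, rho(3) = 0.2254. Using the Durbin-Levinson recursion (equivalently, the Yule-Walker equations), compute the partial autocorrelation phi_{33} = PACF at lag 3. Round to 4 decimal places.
\phi_{33} = 0.2630

The PACF at lag k is phi_{kk}, the last component of the solution
to the Yule-Walker system G_k phi = r_k where
  (G_k)_{ij} = rho(|i - j|), (r_k)_i = rho(i), i,j = 1..k.
Equivalently, Durbin-Levinson gives phi_{kk} iteratively:
  phi_{11} = rho(1)
  phi_{kk} = [rho(k) - sum_{j=1..k-1} phi_{k-1,j} rho(k-j)]
            / [1 - sum_{j=1..k-1} phi_{k-1,j} rho(j)],
  phi_{k,j} = phi_{k-1,j} - phi_{kk} phi_{k-1,k-j},  j = 1..k-1.
Step k = 1:
  phi_11 = rho(1) = -0.1284.
Step k = 2:
  phi_22 = [rho(2) - phi_11 rho(1)] / [1 - phi_11 rho(1)] = [0.1307 - (-0.1284)(-0.1284)] / [1 - (-0.1284)(-0.1284)]
         = 0.11421344 / 0.98351344 = 0.116128.
  Update: phi_21 = phi_11 - phi_22 phi_11 = -0.1284 - (0.116128)(-0.1284) = -0.113489.
Step k = 3:
  phi_33 = [rho(3) - phi_21 rho(2) - phi_22 rho(1)] / [1 - phi_21 rho(1) - phi_22 rho(2)]
    numerator   = 0.2254 - (-0.113489)(0.1307) - (0.116128)(-0.1284) = 0.25514387
    denominator = 1 - (-0.113489)(-0.1284) - (0.116128)(0.1307) = 0.97025006
  phi_33 = 0.25514387 / 0.97025006 = 0.263.
Therefore phi_{33} = 0.2630.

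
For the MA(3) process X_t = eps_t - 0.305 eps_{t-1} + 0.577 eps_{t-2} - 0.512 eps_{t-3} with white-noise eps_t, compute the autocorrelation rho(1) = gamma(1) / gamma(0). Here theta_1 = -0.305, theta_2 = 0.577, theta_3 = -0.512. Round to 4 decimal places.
\rho(1) = -0.4599

For an MA(q) process with theta_0 = 1, the autocovariance is
  gamma(k) = sigma^2 * sum_{i=0..q-k} theta_i * theta_{i+k},
and rho(k) = gamma(k) / gamma(0). Sigma^2 cancels.
  numerator   = (1)*(-0.305) + (-0.305)*(0.577) + (0.577)*(-0.512) = -0.776409.
  denominator = (1)^2 + (-0.305)^2 + (0.577)^2 + (-0.512)^2 = 1.688098.
  rho(1) = -0.776409 / 1.688098 = -0.4599.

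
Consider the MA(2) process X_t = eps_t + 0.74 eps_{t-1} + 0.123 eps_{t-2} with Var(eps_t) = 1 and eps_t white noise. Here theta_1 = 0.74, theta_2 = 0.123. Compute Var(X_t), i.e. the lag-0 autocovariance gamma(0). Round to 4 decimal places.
\gamma(0) = 1.5627

For an MA(q) process X_t = eps_t + sum_i theta_i eps_{t-i} with
Var(eps_t) = sigma^2, the variance is
  gamma(0) = sigma^2 * (1 + sum_i theta_i^2).
  sum_i theta_i^2 = (0.74)^2 + (0.123)^2 = 0.5476 + 0.015129 = 0.562729.
  gamma(0) = 1 * (1 + 0.562729) = 1 * 1.562729 = 1.562729, which rounds to 1.5627.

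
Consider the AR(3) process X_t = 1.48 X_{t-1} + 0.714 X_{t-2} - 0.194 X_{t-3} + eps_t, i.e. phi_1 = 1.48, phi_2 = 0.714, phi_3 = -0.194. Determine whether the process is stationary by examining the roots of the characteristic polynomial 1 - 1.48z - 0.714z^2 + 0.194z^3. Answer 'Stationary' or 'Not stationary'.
\text{Not stationary}

The AR(p) characteristic polynomial is P(z) = 1 - 1.48z - 0.714z^2 + 0.194z^3.
Stationarity requires all roots to lie outside the unit circle, i.e. |z| > 1 for every root.
Degree 3: look for a simple real root z0 first, then factor out (1 - z/z0) and solve the remaining quadratic.
Testing z0 = 5: P(5) = 1 + (-1.48)(5) + (-0.714)(5)^2 + (0.194)(5)^3
  = 1 + (-7.4) + (-17.85) + (24.25) = 0.  So z_0 = 5 is a root, |z_0| = 5.
Divide out the factor (1 - 0.2 z) = (1 - z/z0) (since 1/z0 = 0.2):
  P(z) = (1 - 0.2 z)(1 + (-1.28) z + (-0.97) z^2)
  [check: z-coef -1.28 - (0.2) = -1.48; z^2-coef -0.97 - (0.2)(-1.28) = -0.714; z^3-coef -(0.2)(-0.97) = 0.194.]
Remaining roots from the quadratic factor 1 + (-1.28) z + (-0.97) z^2:
  Set 1 + (-1.28) z + (-0.97) z^2 = 0, i.e. a z^2 + b z + c = 0 with a = -0.97, b = -1.28, c = 1.
  Discriminant D = b^2 - 4ac = (-1.28)^2 - 4*(-0.97)*1 = 1.6384 - (-3.88) = 5.5184.
  D >= 0, so the roots are real: z = (-b +/- sqrt(D)) / (2a) = (1.28 +/- 2.349127) / (-1.94).
    z_1 = (1.28 + 2.349127) / (-1.94) = -1.8707,   |z_1| = 1.8707.
    z_2 = (1.28 - 2.349127) / (-1.94) = 0.5511,   |z_2| = 0.5511.
Moduli of all roots: 5.0000, 1.8707, 0.5511.
All moduli strictly greater than 1? No.
Verdict: Not stationary.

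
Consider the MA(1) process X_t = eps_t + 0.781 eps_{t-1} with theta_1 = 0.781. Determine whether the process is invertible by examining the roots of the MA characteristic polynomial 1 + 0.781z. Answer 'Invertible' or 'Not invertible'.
\text{Invertible}

The MA(q) characteristic polynomial is P(z) = 1 + 0.781z.
Invertibility requires all roots to lie outside the unit circle, i.e. |z| > 1 for every root.
This is linear in z: 1 + (0.781) z = 0  =>  z = -1/(0.781) = -1.28041,  |z| = 1.28041.
Moduli of all roots: 1.2804.
All moduli strictly greater than 1? Yes.
Verdict: Invertible.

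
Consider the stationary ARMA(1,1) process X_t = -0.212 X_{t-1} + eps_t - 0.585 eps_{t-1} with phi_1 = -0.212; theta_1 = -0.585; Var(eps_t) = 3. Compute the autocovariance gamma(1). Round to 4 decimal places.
\gamma(1) = -2.8140

Multiply the model equation by X_{t-k} and take expectations. With theta_0 = psi_0 = 1 and psi_j the MA(infinity) weights, this gives
  gamma(k) - sum_i phi_i gamma(k-i) = c_k,
  c_k = sigma^2 * sum_{j=k..q} theta_j psi_{j-k}   (c_k = 0 for k > q),
using gamma(-m) = gamma(m).
psi-weights needed (psi_j = theta_j + sum_i phi_i psi_{j-i}):
  psi_1 = theta_1 + phi_1 = -0.585 + (-0.212) = -0.797
Right-hand sides:
  c_0 = sigma^2 (1 + theta_1 psi_1) = 3 * (1 + (-0.585)(-0.797)) = 3 * 1.466245 = 4.398735
  c_1 = sigma^2 theta_1 = 3 * (-0.585) = -1.755
  c_2 = 0
Equations for k = 0 and k = 1 (AR order 1):
  gamma(0) = phi_1 gamma(1) + c_0
  gamma(1) = phi_1 gamma(0) + c_1
Substituting the second into the first: gamma(0) (1 - phi_1^2) = c_0 + phi_1 c_1, so
  gamma(0) = (c_0 + phi_1 c_1) / (1 - phi_1^2) = (4.398735 + (-0.212)(-1.755)) / (1 - (-0.212)^2) = 4.770795 / 0.955056 = 4.995304.
  gamma(1) = phi_1 gamma(0) + c_1 = (-0.212)(4.995304) + (-1.755) = -2.814004.
Therefore gamma(1) = -2.8140 (to 4 decimal places).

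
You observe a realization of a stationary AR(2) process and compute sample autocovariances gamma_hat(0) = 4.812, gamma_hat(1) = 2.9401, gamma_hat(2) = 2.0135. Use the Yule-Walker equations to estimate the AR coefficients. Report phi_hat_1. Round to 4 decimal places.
\hat\phi_{1} = 0.5670

The Yule-Walker equations for an AR(p) process read, in matrix form,
  Gamma_p phi = r_p,   with   (Gamma_p)_{ij} = gamma(|i - j|),
                       (r_p)_i = gamma(i),   i,j = 1..p.
Substitute the sample gammas (Toeplitz matrix and right-hand side of size 2):
  Gamma_p = [[4.812, 2.9401], [2.9401, 4.812]]
  r_p     = [2.9401, 2.0135]
Written out:
  4.812 phi_1 + 2.9401 phi_2 = 2.9401
  2.9401 phi_1 + 4.812 phi_2 = 2.0135
Solve by Cramer's rule:
  det = gamma(0)^2 - gamma(1)^2 = (4.812)^2 - (2.9401)^2 = 23.155344 - 8.64418801 = 14.51115599
  phi_hat_1 = [gamma(1) gamma(0) - gamma(1) gamma(2)] / det = [(2.9401)(4.812) - (2.9401)(2.0135)] / 14.51115599 = 8.22786985 / 14.51115599 = 0.567
  phi_hat_2 = [gamma(0) gamma(2) - gamma(1)^2] / det = [(4.812)(2.0135) - (2.9401)^2] / 14.51115599 = 1.04477399 / 14.51115599 = 0.072
So phi_hat = [0.5670, 0.0720].
Therefore phi_hat_1 = 0.5670.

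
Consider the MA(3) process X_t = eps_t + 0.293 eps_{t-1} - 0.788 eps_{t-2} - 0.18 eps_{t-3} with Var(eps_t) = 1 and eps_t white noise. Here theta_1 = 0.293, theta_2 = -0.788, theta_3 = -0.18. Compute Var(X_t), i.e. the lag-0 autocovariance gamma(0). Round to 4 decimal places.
\gamma(0) = 1.7392

For an MA(q) process X_t = eps_t + sum_i theta_i eps_{t-i} with
Var(eps_t) = sigma^2, the variance is
  gamma(0) = sigma^2 * (1 + sum_i theta_i^2).
  sum_i theta_i^2 = (0.293)^2 + (-0.788)^2 + (-0.18)^2 = 0.085849 + 0.620944 + 0.0324 = 0.739193.
  gamma(0) = 1 * (1 + 0.739193) = 1 * 1.739193 = 1.739193, which rounds to 1.7392.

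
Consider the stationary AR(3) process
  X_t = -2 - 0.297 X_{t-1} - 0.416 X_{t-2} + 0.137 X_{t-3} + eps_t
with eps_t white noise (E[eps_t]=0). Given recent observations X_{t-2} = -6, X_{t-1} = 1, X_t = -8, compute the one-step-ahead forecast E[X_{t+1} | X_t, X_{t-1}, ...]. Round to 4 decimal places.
E[X_{t+1} \mid \mathcal F_t] = -0.8620

For an AR(p) model X_t = c + sum_i phi_i X_{t-i} + eps_t, the
one-step-ahead conditional mean is
  E[X_{t+1} | X_t, ...] = c + sum_i phi_i X_{t+1-i}.
Substitute known values:
  E[X_{t+1} | ...] = -2 + (-0.297) * (-8) + (-0.416) * (1) + (0.137) * (-6)
                   = -0.8620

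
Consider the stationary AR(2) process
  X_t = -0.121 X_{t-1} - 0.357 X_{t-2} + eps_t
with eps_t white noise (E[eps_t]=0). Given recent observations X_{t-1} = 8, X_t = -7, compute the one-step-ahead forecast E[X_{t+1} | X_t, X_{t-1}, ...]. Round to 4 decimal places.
E[X_{t+1} \mid \mathcal F_t] = -2.0090

For an AR(p) model X_t = c + sum_i phi_i X_{t-i} + eps_t, the
one-step-ahead conditional mean is
  E[X_{t+1} | X_t, ...] = c + sum_i phi_i X_{t+1-i}.
Substitute known values:
  E[X_{t+1} | ...] = (-0.121) * (-7) + (-0.357) * (8)
                   = -2.0090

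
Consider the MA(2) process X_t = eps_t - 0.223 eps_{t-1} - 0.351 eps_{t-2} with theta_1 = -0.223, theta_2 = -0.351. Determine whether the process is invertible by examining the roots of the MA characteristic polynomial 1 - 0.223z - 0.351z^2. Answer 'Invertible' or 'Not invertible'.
\text{Invertible}

The MA(q) characteristic polynomial is P(z) = 1 - 0.223z - 0.351z^2.
Invertibility requires all roots to lie outside the unit circle, i.e. |z| > 1 for every root.
Set 1 + (-0.223) z + (-0.351) z^2 = 0, i.e. a z^2 + b z + c = 0 with a = -0.351, b = -0.223, c = 1.
Discriminant D = b^2 - 4ac = (-0.223)^2 - 4*(-0.351)*1 = 0.049729 - (-1.404) = 1.453729.
D >= 0, so the roots are real: z = (-b +/- sqrt(D)) / (2a) = (0.223 +/- 1.205707) / (-0.702).
  z_1 = (0.223 + 1.205707) / (-0.702) = -2.0352,   |z_1| = 2.0352.
  z_2 = (0.223 - 1.205707) / (-0.702) = 1.3999,   |z_2| = 1.3999.
Moduli of all roots: 2.0352, 1.3999.
All moduli strictly greater than 1? Yes.
Verdict: Invertible.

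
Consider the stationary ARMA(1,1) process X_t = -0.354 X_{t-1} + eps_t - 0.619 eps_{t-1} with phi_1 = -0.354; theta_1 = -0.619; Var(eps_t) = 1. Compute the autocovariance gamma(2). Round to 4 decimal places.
\gamma(2) = 0.4801

Multiply the model equation by X_{t-k} and take expectations. With theta_0 = psi_0 = 1 and psi_j the MA(infinity) weights, this gives
  gamma(k) - sum_i phi_i gamma(k-i) = c_k,
  c_k = sigma^2 * sum_{j=k..q} theta_j psi_{j-k}   (c_k = 0 for k > q),
using gamma(-m) = gamma(m).
psi-weights needed (psi_j = theta_j + sum_i phi_i psi_{j-i}):
  psi_1 = theta_1 + phi_1 = -0.619 + (-0.354) = -0.973
Right-hand sides:
  c_0 = sigma^2 (1 + theta_1 psi_1) = 1 * (1 + (-0.619)(-0.973)) = 1 * 1.602287 = 1.602287
  c_1 = sigma^2 theta_1 = 1 * (-0.619) = -0.619
  c_2 = 0
Equations for k = 0 and k = 1 (AR order 1):
  gamma(0) = phi_1 gamma(1) + c_0
  gamma(1) = phi_1 gamma(0) + c_1
Substituting the second into the first: gamma(0) (1 - phi_1^2) = c_0 + phi_1 c_1, so
  gamma(0) = (c_0 + phi_1 c_1) / (1 - phi_1^2) = (1.602287 + (-0.354)(-0.619)) / (1 - (-0.354)^2) = 1.821413 / 0.874684 = 2.082367.
  gamma(1) = phi_1 gamma(0) + c_1 = (-0.354)(2.082367) + (-0.619) = -1.356158.
For k = 2 (> q): gamma(2) = phi_1 gamma(1) = (-0.354)(-1.356158) = 0.48008.
Therefore gamma(2) = 0.4801 (to 4 decimal places).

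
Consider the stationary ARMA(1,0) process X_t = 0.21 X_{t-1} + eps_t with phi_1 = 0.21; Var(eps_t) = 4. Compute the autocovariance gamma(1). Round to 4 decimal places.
\gamma(1) = 0.8788

Multiply the model equation by X_{t-k} and take expectations. With theta_0 = psi_0 = 1 and psi_j the MA(infinity) weights, this gives
  gamma(k) - sum_i phi_i gamma(k-i) = c_k,
  c_k = sigma^2 * sum_{j=k..q} theta_j psi_{j-k}   (c_k = 0 for k > q),
using gamma(-m) = gamma(m).
Pure AR (q = 0): c_0 = sigma^2 = 4, c_k = 0 for k >= 1.
Equations for k = 0 and k = 1 (AR order 1):
  gamma(0) = phi_1 gamma(1) + c_0
  gamma(1) = phi_1 gamma(0) + c_1
Substituting the second into the first: gamma(0) (1 - phi_1^2) = c_0 + phi_1 c_1, so
  gamma(0) = c_0 / (1 - phi_1^2) = 4 / (1 - (0.21)^2) = 4 / 0.9559 = 4.184538.
  gamma(1) = phi_1 gamma(0) = (0.21)(4.184538) = 0.878753.
Therefore gamma(1) = 0.8788 (to 4 decimal places).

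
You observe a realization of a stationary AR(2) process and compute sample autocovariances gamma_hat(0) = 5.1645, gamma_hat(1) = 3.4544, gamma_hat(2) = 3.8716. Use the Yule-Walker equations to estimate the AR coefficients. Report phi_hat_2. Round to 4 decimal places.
\hat\phi_{2} = 0.5470

The Yule-Walker equations for an AR(p) process read, in matrix form,
  Gamma_p phi = r_p,   with   (Gamma_p)_{ij} = gamma(|i - j|),
                       (r_p)_i = gamma(i),   i,j = 1..p.
Substitute the sample gammas (Toeplitz matrix and right-hand side of size 2):
  Gamma_p = [[5.1645, 3.4544], [3.4544, 5.1645]]
  r_p     = [3.4544, 3.8716]
Written out:
  5.1645 phi_1 + 3.4544 phi_2 = 3.4544
  3.4544 phi_1 + 5.1645 phi_2 = 3.8716
Solve by Cramer's rule:
  det = gamma(0)^2 - gamma(1)^2 = (5.1645)^2 - (3.4544)^2 = 26.67206025 - 11.93287936 = 14.73918089
  phi_hat_1 = [gamma(1) gamma(0) - gamma(1) gamma(2)] / det = [(3.4544)(5.1645) - (3.4544)(3.8716)] / 14.73918089 = 4.46619376 / 14.73918089 = 0.303
  phi_hat_2 = [gamma(0) gamma(2) - gamma(1)^2] / det = [(5.1645)(3.8716) - (3.4544)^2] / 14.73918089 = 8.06199884 / 14.73918089 = 0.547
So phi_hat = [0.3030, 0.5470].
Therefore phi_hat_2 = 0.5470.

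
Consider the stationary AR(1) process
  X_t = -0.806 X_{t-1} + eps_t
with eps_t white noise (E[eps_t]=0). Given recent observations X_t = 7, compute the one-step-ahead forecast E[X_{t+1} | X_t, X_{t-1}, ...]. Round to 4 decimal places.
E[X_{t+1} \mid \mathcal F_t] = -5.6420

For an AR(p) model X_t = c + sum_i phi_i X_{t-i} + eps_t, the
one-step-ahead conditional mean is
  E[X_{t+1} | X_t, ...] = c + sum_i phi_i X_{t+1-i}.
Substitute known values:
  E[X_{t+1} | ...] = (-0.806) * (7)
                   = -5.6420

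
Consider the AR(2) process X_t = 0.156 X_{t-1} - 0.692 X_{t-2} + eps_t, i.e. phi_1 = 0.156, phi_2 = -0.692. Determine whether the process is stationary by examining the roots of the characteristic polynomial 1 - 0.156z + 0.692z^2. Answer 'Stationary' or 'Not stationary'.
\text{Stationary}

The AR(p) characteristic polynomial is P(z) = 1 - 0.156z + 0.692z^2.
Stationarity requires all roots to lie outside the unit circle, i.e. |z| > 1 for every root.
Set 1 + (-0.156) z + (0.692) z^2 = 0, i.e. a z^2 + b z + c = 0 with a = 0.692, b = -0.156, c = 1.
Discriminant D = b^2 - 4ac = (-0.156)^2 - 4*(0.692)*1 = 0.024336 - (2.768) = -2.743664.
D < 0, so the roots are the complex-conjugate pair z = (-b +/- i sqrt(-D)) / (2a) = 0.1127 +/- 1.1968i.
For a conjugate pair |z|^2 = z * conj(z) = (product of roots) = c/a = 1/(0.692) = 1.445087, so |z| = sqrt(1.445087) = 1.2021 for both roots.
Moduli of all roots: 1.2021, 1.2021.
All moduli strictly greater than 1? Yes.
Verdict: Stationary.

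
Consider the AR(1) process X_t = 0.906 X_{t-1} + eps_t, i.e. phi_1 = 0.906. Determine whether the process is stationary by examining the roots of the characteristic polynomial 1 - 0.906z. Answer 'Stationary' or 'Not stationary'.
\text{Stationary}

The AR(p) characteristic polynomial is P(z) = 1 - 0.906z.
Stationarity requires all roots to lie outside the unit circle, i.e. |z| > 1 for every root.
This is linear in z: 1 + (-0.906) z = 0  =>  z = -1/(-0.906) = 1.103753,  |z| = 1.103753.
Moduli of all roots: 1.1038.
All moduli strictly greater than 1? Yes.
Verdict: Stationary.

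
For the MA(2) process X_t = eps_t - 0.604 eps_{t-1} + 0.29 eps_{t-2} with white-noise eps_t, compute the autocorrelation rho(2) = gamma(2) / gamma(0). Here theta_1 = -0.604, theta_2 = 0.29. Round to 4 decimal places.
\rho(2) = 0.2001

For an MA(q) process with theta_0 = 1, the autocovariance is
  gamma(k) = sigma^2 * sum_{i=0..q-k} theta_i * theta_{i+k},
and rho(k) = gamma(k) / gamma(0). Sigma^2 cancels.
  numerator   = (1)*(0.29) = 0.29.
  denominator = (1)^2 + (-0.604)^2 + (0.29)^2 = 1.448916.
  rho(2) = 0.29 / 1.448916 = 0.2001.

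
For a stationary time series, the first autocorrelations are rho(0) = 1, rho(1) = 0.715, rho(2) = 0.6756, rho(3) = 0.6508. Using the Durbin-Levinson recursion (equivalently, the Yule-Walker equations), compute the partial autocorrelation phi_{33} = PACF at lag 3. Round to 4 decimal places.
\phi_{33} = 0.2070

The PACF at lag k is phi_{kk}, the last component of the solution
to the Yule-Walker system G_k phi = r_k where
  (G_k)_{ij} = rho(|i - j|), (r_k)_i = rho(i), i,j = 1..k.
Equivalently, Durbin-Levinson gives phi_{kk} iteratively:
  phi_{11} = rho(1)
  phi_{kk} = [rho(k) - sum_{j=1..k-1} phi_{k-1,j} rho(k-j)]
            / [1 - sum_{j=1..k-1} phi_{k-1,j} rho(j)],
  phi_{k,j} = phi_{k-1,j} - phi_{kk} phi_{k-1,k-j},  j = 1..k-1.
Step k = 1:
  phi_11 = rho(1) = 0.715.
Step k = 2:
  phi_22 = [rho(2) - phi_11 rho(1)] / [1 - phi_11 rho(1)] = [0.6756 - (0.715)(0.715)] / [1 - (0.715)(0.715)]
         = 0.164375 / 0.488775 = 0.3363.
  Update: phi_21 = phi_11 - phi_22 phi_11 = 0.715 - (0.3363)(0.715) = 0.474546.
Step k = 3:
  phi_33 = [rho(3) - phi_21 rho(2) - phi_22 rho(1)] / [1 - phi_21 rho(1) - phi_22 rho(2)]
    numerator   = 0.6508 - (0.474546)(0.6756) - (0.3363)(0.715) = 0.08974258
    denominator = 1 - (0.474546)(0.715) - (0.3363)(0.6756) = 0.4334957
  phi_33 = 0.08974258 / 0.4334957 = 0.207.
Therefore phi_{33} = 0.2070.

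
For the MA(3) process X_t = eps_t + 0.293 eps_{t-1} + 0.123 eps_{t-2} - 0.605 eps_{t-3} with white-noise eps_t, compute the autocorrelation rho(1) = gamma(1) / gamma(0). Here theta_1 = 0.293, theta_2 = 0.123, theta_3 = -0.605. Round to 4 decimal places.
\rho(1) = 0.1736

For an MA(q) process with theta_0 = 1, the autocovariance is
  gamma(k) = sigma^2 * sum_{i=0..q-k} theta_i * theta_{i+k},
and rho(k) = gamma(k) / gamma(0). Sigma^2 cancels.
  numerator   = (1)*(0.293) + (0.293)*(0.123) + (0.123)*(-0.605) = 0.254624.
  denominator = (1)^2 + (0.293)^2 + (0.123)^2 + (-0.605)^2 = 1.467003.
  rho(1) = 0.254624 / 1.467003 = 0.1736.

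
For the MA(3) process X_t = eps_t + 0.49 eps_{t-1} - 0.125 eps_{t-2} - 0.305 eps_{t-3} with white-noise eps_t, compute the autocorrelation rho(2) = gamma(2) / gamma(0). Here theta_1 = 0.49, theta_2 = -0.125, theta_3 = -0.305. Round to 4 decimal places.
\rho(2) = -0.2035

For an MA(q) process with theta_0 = 1, the autocovariance is
  gamma(k) = sigma^2 * sum_{i=0..q-k} theta_i * theta_{i+k},
and rho(k) = gamma(k) / gamma(0). Sigma^2 cancels.
  numerator   = (1)*(-0.125) + (0.49)*(-0.305) = -0.27445.
  denominator = (1)^2 + (0.49)^2 + (-0.125)^2 + (-0.305)^2 = 1.34875.
  rho(2) = -0.27445 / 1.34875 = -0.2035.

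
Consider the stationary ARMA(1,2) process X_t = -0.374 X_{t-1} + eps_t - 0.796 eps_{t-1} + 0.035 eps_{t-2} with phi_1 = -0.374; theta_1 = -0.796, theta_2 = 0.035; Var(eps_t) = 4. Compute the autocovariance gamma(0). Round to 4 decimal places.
\gamma(0) = 10.5142

Multiply the model equation by X_{t-k} and take expectations. With theta_0 = psi_0 = 1 and psi_j the MA(infinity) weights, this gives
  gamma(k) - sum_i phi_i gamma(k-i) = c_k,
  c_k = sigma^2 * sum_{j=k..q} theta_j psi_{j-k}   (c_k = 0 for k > q),
using gamma(-m) = gamma(m).
psi-weights needed (psi_j = theta_j + sum_i phi_i psi_{j-i}):
  psi_1 = theta_1 + phi_1 = -0.796 + (-0.374) = -1.17
  psi_2 = theta_2 + phi_1 psi_1 = 0.035 + (-0.374)(-1.17) = 0.47258
Right-hand sides:
  c_0 = sigma^2 (1 + theta_1 psi_1 + theta_2 psi_2) = 4 * (1 + (-0.796)(-1.17) + (0.035)(0.47258)) = 4 * 1.94786 = 7.791441
  c_1 = sigma^2 (theta_1 + theta_2 psi_1) = 4 * (-0.796 + (0.035)(-1.17)) = -3.3478
  c_2 = sigma^2 theta_2 = 4 * (0.035) = 0.14
Equations for k = 0 and k = 1 (AR order 1):
  gamma(0) = phi_1 gamma(1) + c_0
  gamma(1) = phi_1 gamma(0) + c_1
Substituting the second into the first: gamma(0) (1 - phi_1^2) = c_0 + phi_1 c_1, so
  gamma(0) = (c_0 + phi_1 c_1) / (1 - phi_1^2) = (7.791441 + (-0.374)(-3.3478)) / (1 - (-0.374)^2) = 9.043518 / 0.860124 = 10.514203.
Therefore gamma(0) = 10.5142 (to 4 decimal places).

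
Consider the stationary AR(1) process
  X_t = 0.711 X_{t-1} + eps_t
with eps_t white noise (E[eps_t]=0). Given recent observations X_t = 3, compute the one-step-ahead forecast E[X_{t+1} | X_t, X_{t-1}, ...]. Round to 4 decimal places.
E[X_{t+1} \mid \mathcal F_t] = 2.1330

For an AR(p) model X_t = c + sum_i phi_i X_{t-i} + eps_t, the
one-step-ahead conditional mean is
  E[X_{t+1} | X_t, ...] = c + sum_i phi_i X_{t+1-i}.
Substitute known values:
  E[X_{t+1} | ...] = (0.711) * (3)
                   = 2.1330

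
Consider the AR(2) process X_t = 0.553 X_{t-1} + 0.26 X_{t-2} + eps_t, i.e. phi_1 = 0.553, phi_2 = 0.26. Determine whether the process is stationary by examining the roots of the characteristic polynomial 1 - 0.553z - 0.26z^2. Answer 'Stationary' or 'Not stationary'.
\text{Stationary}

The AR(p) characteristic polynomial is P(z) = 1 - 0.553z - 0.26z^2.
Stationarity requires all roots to lie outside the unit circle, i.e. |z| > 1 for every root.
Set 1 + (-0.553) z + (-0.26) z^2 = 0, i.e. a z^2 + b z + c = 0 with a = -0.26, b = -0.553, c = 1.
Discriminant D = b^2 - 4ac = (-0.553)^2 - 4*(-0.26)*1 = 0.305809 - (-1.04) = 1.345809.
D >= 0, so the roots are real: z = (-b +/- sqrt(D)) / (2a) = (0.553 +/- 1.16009) / (-0.52).
  z_1 = (0.553 + 1.16009) / (-0.52) = -3.2944,   |z_1| = 3.2944.
  z_2 = (0.553 - 1.16009) / (-0.52) = 1.1675,   |z_2| = 1.1675.
Moduli of all roots: 3.2944, 1.1675.
All moduli strictly greater than 1? Yes.
Verdict: Stationary.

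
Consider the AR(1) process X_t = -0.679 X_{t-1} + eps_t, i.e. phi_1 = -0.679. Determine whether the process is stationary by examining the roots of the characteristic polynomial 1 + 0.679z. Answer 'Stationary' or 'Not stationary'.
\text{Stationary}

The AR(p) characteristic polynomial is P(z) = 1 + 0.679z.
Stationarity requires all roots to lie outside the unit circle, i.e. |z| > 1 for every root.
This is linear in z: 1 + (0.679) z = 0  =>  z = -1/(0.679) = -1.472754,  |z| = 1.472754.
Moduli of all roots: 1.4728.
All moduli strictly greater than 1? Yes.
Verdict: Stationary.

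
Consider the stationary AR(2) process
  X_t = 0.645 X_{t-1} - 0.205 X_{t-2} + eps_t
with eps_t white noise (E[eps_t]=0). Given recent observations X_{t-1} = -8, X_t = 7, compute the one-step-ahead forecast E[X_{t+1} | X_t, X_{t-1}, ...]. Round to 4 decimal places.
E[X_{t+1} \mid \mathcal F_t] = 6.1550

For an AR(p) model X_t = c + sum_i phi_i X_{t-i} + eps_t, the
one-step-ahead conditional mean is
  E[X_{t+1} | X_t, ...] = c + sum_i phi_i X_{t+1-i}.
Substitute known values:
  E[X_{t+1} | ...] = (0.645) * (7) + (-0.205) * (-8)
                   = 6.1550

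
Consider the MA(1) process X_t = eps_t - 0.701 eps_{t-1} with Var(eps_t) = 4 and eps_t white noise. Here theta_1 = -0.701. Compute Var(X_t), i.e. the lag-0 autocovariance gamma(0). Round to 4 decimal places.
\gamma(0) = 5.9656

For an MA(q) process X_t = eps_t + sum_i theta_i eps_{t-i} with
Var(eps_t) = sigma^2, the variance is
  gamma(0) = sigma^2 * (1 + sum_i theta_i^2).
  sum_i theta_i^2 = (-0.701)^2 = 0.491401.
  gamma(0) = 4 * (1 + 0.491401) = 4 * 1.491401 = 5.965604, which rounds to 5.9656.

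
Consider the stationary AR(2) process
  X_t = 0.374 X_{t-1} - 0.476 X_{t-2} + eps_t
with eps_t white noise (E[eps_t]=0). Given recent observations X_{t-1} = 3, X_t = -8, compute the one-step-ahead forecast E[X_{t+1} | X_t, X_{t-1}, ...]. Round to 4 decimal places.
E[X_{t+1} \mid \mathcal F_t] = -4.4200

For an AR(p) model X_t = c + sum_i phi_i X_{t-i} + eps_t, the
one-step-ahead conditional mean is
  E[X_{t+1} | X_t, ...] = c + sum_i phi_i X_{t+1-i}.
Substitute known values:
  E[X_{t+1} | ...] = (0.374) * (-8) + (-0.476) * (3)
                   = -4.4200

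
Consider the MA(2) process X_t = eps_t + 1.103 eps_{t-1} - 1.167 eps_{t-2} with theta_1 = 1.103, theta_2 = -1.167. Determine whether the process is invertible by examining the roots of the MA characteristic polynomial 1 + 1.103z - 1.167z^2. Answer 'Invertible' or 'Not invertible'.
\text{Not invertible}

The MA(q) characteristic polynomial is P(z) = 1 + 1.103z - 1.167z^2.
Invertibility requires all roots to lie outside the unit circle, i.e. |z| > 1 for every root.
Set 1 + (1.103) z + (-1.167) z^2 = 0, i.e. a z^2 + b z + c = 0 with a = -1.167, b = 1.103, c = 1.
Discriminant D = b^2 - 4ac = (1.103)^2 - 4*(-1.167)*1 = 1.216609 - (-4.668) = 5.884609.
D >= 0, so the roots are real: z = (-b +/- sqrt(D)) / (2a) = (-1.103 +/- 2.425821) / (-2.334).
  z_1 = (-1.103 + 2.425821) / (-2.334) = -0.5668,   |z_1| = 0.5668.
  z_2 = (-1.103 - 2.425821) / (-2.334) = 1.5119,   |z_2| = 1.5119.
Moduli of all roots: 0.5668, 1.5119.
All moduli strictly greater than 1? No.
Verdict: Not invertible.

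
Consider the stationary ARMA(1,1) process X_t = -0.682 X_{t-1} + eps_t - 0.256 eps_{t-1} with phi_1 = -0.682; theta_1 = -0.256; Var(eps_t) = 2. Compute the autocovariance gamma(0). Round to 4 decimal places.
\gamma(0) = 5.2899

Multiply the model equation by X_{t-k} and take expectations. With theta_0 = psi_0 = 1 and psi_j the MA(infinity) weights, this gives
  gamma(k) - sum_i phi_i gamma(k-i) = c_k,
  c_k = sigma^2 * sum_{j=k..q} theta_j psi_{j-k}   (c_k = 0 for k > q),
using gamma(-m) = gamma(m).
psi-weights needed (psi_j = theta_j + sum_i phi_i psi_{j-i}):
  psi_1 = theta_1 + phi_1 = -0.256 + (-0.682) = -0.938
Right-hand sides:
  c_0 = sigma^2 (1 + theta_1 psi_1) = 2 * (1 + (-0.256)(-0.938)) = 2 * 1.240128 = 2.480256
  c_1 = sigma^2 theta_1 = 2 * (-0.256) = -0.512
  c_2 = 0
Equations for k = 0 and k = 1 (AR order 1):
  gamma(0) = phi_1 gamma(1) + c_0
  gamma(1) = phi_1 gamma(0) + c_1
Substituting the second into the first: gamma(0) (1 - phi_1^2) = c_0 + phi_1 c_1, so
  gamma(0) = (c_0 + phi_1 c_1) / (1 - phi_1^2) = (2.480256 + (-0.682)(-0.512)) / (1 - (-0.682)^2) = 2.82944 / 0.534876 = 5.289899.
Therefore gamma(0) = 5.2899 (to 4 decimal places).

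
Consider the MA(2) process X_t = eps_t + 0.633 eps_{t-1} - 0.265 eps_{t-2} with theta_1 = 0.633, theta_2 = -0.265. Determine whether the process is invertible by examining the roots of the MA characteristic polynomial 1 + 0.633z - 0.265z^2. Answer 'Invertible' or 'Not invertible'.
\text{Invertible}

The MA(q) characteristic polynomial is P(z) = 1 + 0.633z - 0.265z^2.
Invertibility requires all roots to lie outside the unit circle, i.e. |z| > 1 for every root.
Set 1 + (0.633) z + (-0.265) z^2 = 0, i.e. a z^2 + b z + c = 0 with a = -0.265, b = 0.633, c = 1.
Discriminant D = b^2 - 4ac = (0.633)^2 - 4*(-0.265)*1 = 0.400689 - (-1.06) = 1.460689.
D >= 0, so the roots are real: z = (-b +/- sqrt(D)) / (2a) = (-0.633 +/- 1.20859) / (-0.53).
  z_1 = (-0.633 + 1.20859) / (-0.53) = -1.086,   |z_1| = 1.086.
  z_2 = (-0.633 - 1.20859) / (-0.53) = 3.4747,   |z_2| = 3.4747.
Moduli of all roots: 1.0860, 3.4747.
All moduli strictly greater than 1? Yes.
Verdict: Invertible.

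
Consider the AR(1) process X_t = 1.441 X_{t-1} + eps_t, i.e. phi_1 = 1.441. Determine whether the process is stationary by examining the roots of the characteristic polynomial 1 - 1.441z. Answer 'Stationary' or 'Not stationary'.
\text{Not stationary}

The AR(p) characteristic polynomial is P(z) = 1 - 1.441z.
Stationarity requires all roots to lie outside the unit circle, i.e. |z| > 1 for every root.
This is linear in z: 1 + (-1.441) z = 0  =>  z = -1/(-1.441) = 0.693963,  |z| = 0.693963.
Moduli of all roots: 0.6940.
All moduli strictly greater than 1? No.
Verdict: Not stationary.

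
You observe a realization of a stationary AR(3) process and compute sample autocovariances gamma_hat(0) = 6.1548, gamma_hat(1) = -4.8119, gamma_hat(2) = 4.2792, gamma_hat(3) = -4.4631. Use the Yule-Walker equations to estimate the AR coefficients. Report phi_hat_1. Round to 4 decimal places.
\hat\phi_{1} = -0.5370

The Yule-Walker equations for an AR(p) process read, in matrix form,
  Gamma_p phi = r_p,   with   (Gamma_p)_{ij} = gamma(|i - j|),
                       (r_p)_i = gamma(i),   i,j = 1..p.
Substitute the sample gammas (Toeplitz matrix and right-hand side of size 3):
  Gamma_p = [[6.1548, -4.8119, 4.2792], [-4.8119, 6.1548, -4.8119], [4.2792, -4.8119, 6.1548]]
  r_p     = [-4.8119, 4.2792, -4.4631]
Written out (R1..R3):
  (R1) 6.1548 phi_1 - 4.8119 phi_2 + 4.2792 phi_3 = -4.8119
  (R2) -4.8119 phi_1 + 6.1548 phi_2 - 4.8119 phi_3 = 4.2792
  (R3) 4.2792 phi_1 - 4.8119 phi_2 + 6.1548 phi_3 = -4.4631
Gaussian elimination:
  R2 <- R2 - (-4.8119/6.1548) R1 = R2 - (-0.781813) R1:  2.392796 phi_2 - 1.466368 phi_3 = 0.517196
  R3 <- R3 - (4.2792/6.1548) R1 = R3 - (0.695262) R1:  -1.466368 phi_2 + 3.179634 phi_3 = -1.117568
  R3 <- R3 - (-1.466368/2.392796) R2 = R3 - (-0.612826) R2:  2.281006 phi_3 = -0.800616
Back-substitution:
  phi_hat_3 = -0.800616 / 2.281006 = -0.350993
  phi_hat_2 = (0.517196 - (-1.466368)(-0.350993)) / 2.392796 = 0.00105
  phi_hat_1 = (-4.8119 - (-4.8119)(0.00105) - (4.2792)(-0.350993)) / 6.1548 = -0.53696
So phi_hat = [-0.5370, 0.0010, -0.3510].
Therefore phi_hat_1 = -0.5370.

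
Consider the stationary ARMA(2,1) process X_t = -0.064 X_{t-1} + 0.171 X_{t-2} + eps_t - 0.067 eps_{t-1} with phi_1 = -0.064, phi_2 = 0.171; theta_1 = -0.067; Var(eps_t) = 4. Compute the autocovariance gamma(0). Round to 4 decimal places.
\gamma(0) = 4.2067

Multiply the model equation by X_{t-k} and take expectations. With theta_0 = psi_0 = 1 and psi_j the MA(infinity) weights, this gives
  gamma(k) - sum_i phi_i gamma(k-i) = c_k,
  c_k = sigma^2 * sum_{j=k..q} theta_j psi_{j-k}   (c_k = 0 for k > q),
using gamma(-m) = gamma(m).
psi-weights needed (psi_j = theta_j + sum_i phi_i psi_{j-i}):
  psi_1 = theta_1 + phi_1 = -0.067 + (-0.064) = -0.131
Right-hand sides:
  c_0 = sigma^2 (1 + theta_1 psi_1) = 4 * (1 + (-0.067)(-0.131)) = 4 * 1.008777 = 4.035108
  c_1 = sigma^2 theta_1 = 4 * (-0.067) = -0.268
  c_2 = 0
Equations for k = 0, 1, 2 (AR order 2, c_2 = 0):
  (E0) gamma(0) = phi_1 gamma(1) + phi_2 gamma(2) + c_0
  (E1) gamma(1) = phi_1 gamma(0) + phi_2 gamma(1) + c_1
  (E2) gamma(2) = phi_1 gamma(1) + phi_2 gamma(0)
From (E1): gamma(1) = A gamma(0) + B with
  A = phi_1 / (1 - phi_2) = -0.064 / 0.829 = -0.077201,   B = c_1 / (1 - phi_2) = -0.268 / 0.829 = -0.323281.
Insert (E2) into (E0): gamma(0) (1 - phi_2^2) = phi_1 (1 + phi_2) gamma(1) + c_0.
  phi_1 (1 + phi_2) = (-0.064)(1.171) = -0.074944,   1 - phi_2^2 = 0.970759.
Replace gamma(1) by A gamma(0) + B and collect gamma(0):
  gamma(0) [0.970759 - (-0.074944)(-0.077201)] = (-0.074944)(-0.323281) + 4.035108
  gamma(0) * 0.964973 = 4.059336
  gamma(0) = 4.059336 / 0.964973 = 4.206683.
Therefore gamma(0) = 4.2067 (to 4 decimal places).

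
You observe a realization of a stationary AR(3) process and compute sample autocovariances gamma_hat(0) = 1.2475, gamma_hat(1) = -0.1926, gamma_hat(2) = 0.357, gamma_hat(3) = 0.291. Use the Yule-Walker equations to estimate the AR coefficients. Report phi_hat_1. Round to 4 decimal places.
\hat\phi_{1} = -0.2040

The Yule-Walker equations for an AR(p) process read, in matrix form,
  Gamma_p phi = r_p,   with   (Gamma_p)_{ij} = gamma(|i - j|),
                       (r_p)_i = gamma(i),   i,j = 1..p.
Substitute the sample gammas (Toeplitz matrix and right-hand side of size 3):
  Gamma_p = [[1.2475, -0.1926, 0.357], [-0.1926, 1.2475, -0.1926], [0.357, -0.1926, 1.2475]]
  r_p     = [-0.1926, 0.357, 0.291]
Written out (R1..R3):
  (R1) 1.2475 phi_1 - 0.1926 phi_2 + 0.357 phi_3 = -0.1926
  (R2) -0.1926 phi_1 + 1.2475 phi_2 - 0.1926 phi_3 = 0.357
  (R3) 0.357 phi_1 - 0.1926 phi_2 + 1.2475 phi_3 = 0.291
Gaussian elimination:
  R2 <- R2 - (-0.1926/1.2475) R1 = R2 - (-0.154389) R1:  1.217765 phi_2 - 0.137483 phi_3 = 0.327265
  R3 <- R3 - (0.357/1.2475) R1 = R3 - (0.286172) R1:  -0.137483 phi_2 + 1.145336 phi_3 = 0.346117
  R3 <- R3 - (-0.137483/1.217765) R2 = R3 - (-0.112898) R2:  1.129815 phi_3 = 0.383064
Back-substitution:
  phi_hat_3 = 0.383064 / 1.129815 = 0.339051
  phi_hat_2 = (0.327265 - (-0.137483)(0.339051)) / 1.217765 = 0.30702
  phi_hat_1 = (-0.1926 - (-0.1926)(0.30702) - (0.357)(0.339051)) / 1.2475 = -0.204015
So phi_hat = [-0.2040, 0.3070, 0.3391].
Therefore phi_hat_1 = -0.2040.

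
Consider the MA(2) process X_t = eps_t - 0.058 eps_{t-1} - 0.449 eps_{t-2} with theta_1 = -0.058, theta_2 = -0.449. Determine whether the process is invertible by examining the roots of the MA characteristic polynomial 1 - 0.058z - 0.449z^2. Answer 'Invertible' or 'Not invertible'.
\text{Invertible}

The MA(q) characteristic polynomial is P(z) = 1 - 0.058z - 0.449z^2.
Invertibility requires all roots to lie outside the unit circle, i.e. |z| > 1 for every root.
Set 1 + (-0.058) z + (-0.449) z^2 = 0, i.e. a z^2 + b z + c = 0 with a = -0.449, b = -0.058, c = 1.
Discriminant D = b^2 - 4ac = (-0.058)^2 - 4*(-0.449)*1 = 0.003364 - (-1.796) = 1.799364.
D >= 0, so the roots are real: z = (-b +/- sqrt(D)) / (2a) = (0.058 +/- 1.341404) / (-0.898).
  z_1 = (0.058 + 1.341404) / (-0.898) = -1.5584,   |z_1| = 1.5584.
  z_2 = (0.058 - 1.341404) / (-0.898) = 1.4292,   |z_2| = 1.4292.
Moduli of all roots: 1.5584, 1.4292.
All moduli strictly greater than 1? Yes.
Verdict: Invertible.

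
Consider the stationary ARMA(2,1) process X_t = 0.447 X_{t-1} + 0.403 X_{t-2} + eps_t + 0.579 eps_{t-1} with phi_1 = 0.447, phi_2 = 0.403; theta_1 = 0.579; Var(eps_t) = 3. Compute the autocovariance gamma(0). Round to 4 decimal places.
\gamma(0) = 17.9523

Multiply the model equation by X_{t-k} and take expectations. With theta_0 = psi_0 = 1 and psi_j the MA(infinity) weights, this gives
  gamma(k) - sum_i phi_i gamma(k-i) = c_k,
  c_k = sigma^2 * sum_{j=k..q} theta_j psi_{j-k}   (c_k = 0 for k > q),
using gamma(-m) = gamma(m).
psi-weights needed (psi_j = theta_j + sum_i phi_i psi_{j-i}):
  psi_1 = theta_1 + phi_1 = 0.579 + (0.447) = 1.026
Right-hand sides:
  c_0 = sigma^2 (1 + theta_1 psi_1) = 3 * (1 + (0.579)(1.026)) = 3 * 1.594054 = 4.782162
  c_1 = sigma^2 theta_1 = 3 * (0.579) = 1.737
  c_2 = 0
Equations for k = 0, 1, 2 (AR order 2, c_2 = 0):
  (E0) gamma(0) = phi_1 gamma(1) + phi_2 gamma(2) + c_0
  (E1) gamma(1) = phi_1 gamma(0) + phi_2 gamma(1) + c_1
  (E2) gamma(2) = phi_1 gamma(1) + phi_2 gamma(0)
From (E1): gamma(1) = A gamma(0) + B with
  A = phi_1 / (1 - phi_2) = 0.447 / 0.597 = 0.748744,   B = c_1 / (1 - phi_2) = 1.737 / 0.597 = 2.909548.
Insert (E2) into (E0): gamma(0) (1 - phi_2^2) = phi_1 (1 + phi_2) gamma(1) + c_0.
  phi_1 (1 + phi_2) = (0.447)(1.403) = 0.627141,   1 - phi_2^2 = 0.837591.
Replace gamma(1) by A gamma(0) + B and collect gamma(0):
  gamma(0) [0.837591 - (0.627141)(0.748744)] = (0.627141)(2.909548) + 4.782162
  gamma(0) * 0.368023 = 6.606859
  gamma(0) = 6.606859 / 0.368023 = 17.952293.
Therefore gamma(0) = 17.9523 (to 4 decimal places).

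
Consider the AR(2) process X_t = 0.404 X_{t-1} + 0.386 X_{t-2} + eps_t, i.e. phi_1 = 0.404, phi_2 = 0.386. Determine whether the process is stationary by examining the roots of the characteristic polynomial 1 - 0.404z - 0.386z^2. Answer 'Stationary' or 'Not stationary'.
\text{Stationary}

The AR(p) characteristic polynomial is P(z) = 1 - 0.404z - 0.386z^2.
Stationarity requires all roots to lie outside the unit circle, i.e. |z| > 1 for every root.
Set 1 + (-0.404) z + (-0.386) z^2 = 0, i.e. a z^2 + b z + c = 0 with a = -0.386, b = -0.404, c = 1.
Discriminant D = b^2 - 4ac = (-0.404)^2 - 4*(-0.386)*1 = 0.163216 - (-1.544) = 1.707216.
D >= 0, so the roots are real: z = (-b +/- sqrt(D)) / (2a) = (0.404 +/- 1.306605) / (-0.772).
  z_1 = (0.404 + 1.306605) / (-0.772) = -2.2158,   |z_1| = 2.2158.
  z_2 = (0.404 - 1.306605) / (-0.772) = 1.1692,   |z_2| = 1.1692.
Moduli of all roots: 2.2158, 1.1692.
All moduli strictly greater than 1? Yes.
Verdict: Stationary.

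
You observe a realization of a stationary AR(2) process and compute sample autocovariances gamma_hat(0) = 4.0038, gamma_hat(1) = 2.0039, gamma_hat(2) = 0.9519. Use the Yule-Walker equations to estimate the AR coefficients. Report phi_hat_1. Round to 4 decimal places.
\hat\phi_{1} = 0.5090

The Yule-Walker equations for an AR(p) process read, in matrix form,
  Gamma_p phi = r_p,   with   (Gamma_p)_{ij} = gamma(|i - j|),
                       (r_p)_i = gamma(i),   i,j = 1..p.
Substitute the sample gammas (Toeplitz matrix and right-hand side of size 2):
  Gamma_p = [[4.0038, 2.0039], [2.0039, 4.0038]]
  r_p     = [2.0039, 0.9519]
Written out:
  4.0038 phi_1 + 2.0039 phi_2 = 2.0039
  2.0039 phi_1 + 4.0038 phi_2 = 0.9519
Solve by Cramer's rule:
  det = gamma(0)^2 - gamma(1)^2 = (4.0038)^2 - (2.0039)^2 = 16.03041444 - 4.01561521 = 12.01479923
  phi_hat_1 = [gamma(1) gamma(0) - gamma(1) gamma(2)] / det = [(2.0039)(4.0038) - (2.0039)(0.9519)] / 12.01479923 = 6.11570241 / 12.01479923 = 0.509
  phi_hat_2 = [gamma(0) gamma(2) - gamma(1)^2] / det = [(4.0038)(0.9519) - (2.0039)^2] / 12.01479923 = -0.20439799 / 12.01479923 = -0.017
So phi_hat = [0.5090, -0.0170].
Therefore phi_hat_1 = 0.5090.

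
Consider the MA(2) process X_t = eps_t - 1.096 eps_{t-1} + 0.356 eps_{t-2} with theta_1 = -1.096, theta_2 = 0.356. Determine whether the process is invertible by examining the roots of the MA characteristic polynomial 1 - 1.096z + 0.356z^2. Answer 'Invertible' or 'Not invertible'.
\text{Invertible}

The MA(q) characteristic polynomial is P(z) = 1 - 1.096z + 0.356z^2.
Invertibility requires all roots to lie outside the unit circle, i.e. |z| > 1 for every root.
Set 1 + (-1.096) z + (0.356) z^2 = 0, i.e. a z^2 + b z + c = 0 with a = 0.356, b = -1.096, c = 1.
Discriminant D = b^2 - 4ac = (-1.096)^2 - 4*(0.356)*1 = 1.201216 - (1.424) = -0.222784.
D < 0, so the roots are the complex-conjugate pair z = (-b +/- i sqrt(-D)) / (2a) = 1.5393 +/- 0.6629i.
For a conjugate pair |z|^2 = z * conj(z) = (product of roots) = c/a = 1/(0.356) = 2.808989, so |z| = sqrt(2.808989) = 1.676 for both roots.
Moduli of all roots: 1.6760, 1.6760.
All moduli strictly greater than 1? Yes.
Verdict: Invertible.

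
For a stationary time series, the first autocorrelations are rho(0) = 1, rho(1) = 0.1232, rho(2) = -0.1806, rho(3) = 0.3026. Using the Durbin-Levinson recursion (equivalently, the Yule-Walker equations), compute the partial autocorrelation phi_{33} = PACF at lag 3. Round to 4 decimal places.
\phi_{33} = 0.3740

The PACF at lag k is phi_{kk}, the last component of the solution
to the Yule-Walker system G_k phi = r_k where
  (G_k)_{ij} = rho(|i - j|), (r_k)_i = rho(i), i,j = 1..k.
Equivalently, Durbin-Levinson gives phi_{kk} iteratively:
  phi_{11} = rho(1)
  phi_{kk} = [rho(k) - sum_{j=1..k-1} phi_{k-1,j} rho(k-j)]
            / [1 - sum_{j=1..k-1} phi_{k-1,j} rho(j)],
  phi_{k,j} = phi_{k-1,j} - phi_{kk} phi_{k-1,k-j},  j = 1..k-1.
Step k = 1:
  phi_11 = rho(1) = 0.1232.
Step k = 2:
  phi_22 = [rho(2) - phi_11 rho(1)] / [1 - phi_11 rho(1)] = [-0.1806 - (0.1232)(0.1232)] / [1 - (0.1232)(0.1232)]
         = -0.19577824 / 0.98482176 = -0.198796.
  Update: phi_21 = phi_11 - phi_22 phi_11 = 0.1232 - (-0.198796)(0.1232) = 0.147692.
Step k = 3:
  phi_33 = [rho(3) - phi_21 rho(2) - phi_22 rho(1)] / [1 - phi_21 rho(1) - phi_22 rho(2)]
    numerator   = 0.3026 - (0.147692)(-0.1806) - (-0.198796)(0.1232) = 0.35376473
    denominator = 1 - (0.147692)(0.1232) - (-0.198796)(-0.1806) = 0.94590191
  phi_33 = 0.35376473 / 0.94590191 = 0.374.
Therefore phi_{33} = 0.3740.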